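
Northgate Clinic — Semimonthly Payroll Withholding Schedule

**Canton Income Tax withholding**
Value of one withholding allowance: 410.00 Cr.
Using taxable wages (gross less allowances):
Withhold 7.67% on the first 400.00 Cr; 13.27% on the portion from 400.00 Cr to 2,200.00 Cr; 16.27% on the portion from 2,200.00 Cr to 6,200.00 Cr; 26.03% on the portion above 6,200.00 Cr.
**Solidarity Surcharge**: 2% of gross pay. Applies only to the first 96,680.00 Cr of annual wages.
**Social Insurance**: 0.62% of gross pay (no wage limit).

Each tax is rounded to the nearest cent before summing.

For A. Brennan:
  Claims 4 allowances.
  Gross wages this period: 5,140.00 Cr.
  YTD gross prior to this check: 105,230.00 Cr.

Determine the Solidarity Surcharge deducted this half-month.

Solidarity Surcharge: YTD 105,230.00 Cr ≥ cap 96,680.00 Cr → 0.00 Cr

0.00 Cr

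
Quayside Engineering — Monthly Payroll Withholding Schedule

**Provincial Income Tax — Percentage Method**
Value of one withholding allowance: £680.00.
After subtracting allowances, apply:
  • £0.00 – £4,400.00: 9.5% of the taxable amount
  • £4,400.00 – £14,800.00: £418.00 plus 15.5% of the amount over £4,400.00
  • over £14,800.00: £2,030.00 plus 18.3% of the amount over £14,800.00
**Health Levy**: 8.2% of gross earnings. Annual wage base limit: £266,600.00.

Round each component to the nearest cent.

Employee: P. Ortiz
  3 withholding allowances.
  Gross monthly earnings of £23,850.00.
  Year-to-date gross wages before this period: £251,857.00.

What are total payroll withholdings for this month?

£4,521.76

Provincial Income Tax: taxable = £23,850.00 − 3×£680.00 = £21,810.00
  £2,030.00 + 18.3% × (£21,810.00 − £14,800.00) = £2,030.00 + 18.3% × £7,010.00 = £3,312.83
Health Levy: cap £266,600.00 − YTD £251,857.00 = £14,743.00 subject; 8.2% × £14,743.00 = £1,208.93
Total: £3,312.83 + £1,208.93 = £4,521.76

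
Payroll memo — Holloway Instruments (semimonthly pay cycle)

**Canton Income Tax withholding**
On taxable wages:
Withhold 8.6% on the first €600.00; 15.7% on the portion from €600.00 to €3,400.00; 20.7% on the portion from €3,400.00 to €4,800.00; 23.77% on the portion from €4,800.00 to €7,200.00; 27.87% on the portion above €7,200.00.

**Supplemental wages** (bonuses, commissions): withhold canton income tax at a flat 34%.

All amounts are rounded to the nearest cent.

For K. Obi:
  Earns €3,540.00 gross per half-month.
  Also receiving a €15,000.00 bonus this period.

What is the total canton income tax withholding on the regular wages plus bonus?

Canton Income Tax: taxable = €3,540.00
  €491.20 + 20.7% × (€3,540.00 − €3,400.00) = €491.20 + 20.7% × €140.00 = €520.18
Supplemental (34% flat on bonus): 34% × €15,000.00 = €5,100.00
Total canton income tax: €520.18 + €5,100.00 = €5,620.18

€5,620.18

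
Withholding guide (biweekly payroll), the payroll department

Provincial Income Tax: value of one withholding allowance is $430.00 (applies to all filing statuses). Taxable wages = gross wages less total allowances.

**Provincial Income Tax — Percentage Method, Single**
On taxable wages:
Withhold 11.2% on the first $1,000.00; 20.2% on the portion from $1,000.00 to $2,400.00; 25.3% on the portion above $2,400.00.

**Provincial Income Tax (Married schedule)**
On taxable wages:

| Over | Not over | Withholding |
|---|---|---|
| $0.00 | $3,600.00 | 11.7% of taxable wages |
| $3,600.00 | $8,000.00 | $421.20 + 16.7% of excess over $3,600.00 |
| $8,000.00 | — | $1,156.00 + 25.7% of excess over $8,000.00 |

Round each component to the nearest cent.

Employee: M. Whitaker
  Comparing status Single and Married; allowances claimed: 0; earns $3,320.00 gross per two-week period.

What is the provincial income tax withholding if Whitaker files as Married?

$388.44

Provincial Income Tax (Married): taxable = $3,320.00
  11.7% × $3,320.00 = $388.44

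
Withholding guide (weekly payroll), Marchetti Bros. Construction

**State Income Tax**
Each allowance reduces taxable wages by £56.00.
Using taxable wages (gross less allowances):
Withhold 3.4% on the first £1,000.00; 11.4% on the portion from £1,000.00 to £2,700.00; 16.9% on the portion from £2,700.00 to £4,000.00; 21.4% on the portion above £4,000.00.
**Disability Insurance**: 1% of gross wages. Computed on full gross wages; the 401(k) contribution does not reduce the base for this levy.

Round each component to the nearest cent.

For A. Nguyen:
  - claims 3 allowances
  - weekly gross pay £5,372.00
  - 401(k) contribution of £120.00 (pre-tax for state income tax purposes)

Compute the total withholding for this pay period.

£733.20

State Income Tax: taxable = £5,372.00 − £120.00 − 3×£56.00 = £5,084.00
  £447.50 + 21.4% × (£5,084.00 − £4,000.00) = £447.50 + 21.4% × £1,084.00 = £679.48
Disability Insurance: 1% × £5,372.00 = £53.72
Total: £679.48 + £53.72 = £733.20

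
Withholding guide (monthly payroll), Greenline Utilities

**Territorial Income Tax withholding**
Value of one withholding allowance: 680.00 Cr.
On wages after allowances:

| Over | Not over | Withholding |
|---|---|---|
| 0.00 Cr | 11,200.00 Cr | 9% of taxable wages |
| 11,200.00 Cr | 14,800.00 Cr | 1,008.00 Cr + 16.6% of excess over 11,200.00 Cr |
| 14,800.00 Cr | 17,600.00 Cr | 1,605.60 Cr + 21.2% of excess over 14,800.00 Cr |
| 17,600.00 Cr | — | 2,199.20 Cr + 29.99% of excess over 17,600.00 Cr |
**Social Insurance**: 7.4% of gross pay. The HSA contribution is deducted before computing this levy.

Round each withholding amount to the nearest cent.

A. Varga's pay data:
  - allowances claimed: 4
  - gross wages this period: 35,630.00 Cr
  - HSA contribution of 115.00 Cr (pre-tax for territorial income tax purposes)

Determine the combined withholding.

Territorial Income Tax: taxable = 35,630.00 Cr − 115.00 Cr − 4×680.00 Cr = 32,795.00 Cr
  2,199.20 Cr + 29.99% × (32,795.00 Cr − 17,600.00 Cr) = 2,199.20 Cr + 29.99% × 15,195.00 Cr = 6,756.18 Cr
Social Insurance: 7.4% × 35,515.00 Cr = 2,628.11 Cr
Total: 6,756.18 Cr + 2,628.11 Cr = 9,384.29 Cr

9,384.29 Cr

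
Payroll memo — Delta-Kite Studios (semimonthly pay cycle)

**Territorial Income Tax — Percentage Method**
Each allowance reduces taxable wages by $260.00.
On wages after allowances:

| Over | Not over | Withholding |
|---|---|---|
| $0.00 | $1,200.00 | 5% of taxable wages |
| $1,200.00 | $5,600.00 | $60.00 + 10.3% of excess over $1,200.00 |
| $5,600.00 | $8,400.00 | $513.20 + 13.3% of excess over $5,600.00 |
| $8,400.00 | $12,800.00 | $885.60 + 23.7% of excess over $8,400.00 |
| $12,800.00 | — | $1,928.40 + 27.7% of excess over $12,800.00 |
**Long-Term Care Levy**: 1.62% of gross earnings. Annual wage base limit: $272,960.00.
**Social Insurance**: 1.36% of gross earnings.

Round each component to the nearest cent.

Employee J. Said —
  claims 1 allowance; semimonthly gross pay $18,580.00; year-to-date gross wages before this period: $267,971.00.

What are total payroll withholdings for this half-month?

$3,790.95

Territorial Income Tax: taxable = $18,580.00 − 1×$260.00 = $18,320.00
  $1,928.40 + 27.7% × ($18,320.00 − $12,800.00) = $1,928.40 + 27.7% × $5,520.00 = $3,457.44
Long-Term Care Levy: cap $272,960.00 − YTD $267,971.00 = $4,989.00 subject; 1.62% × $4,989.00 = $80.82
Social Insurance: 1.36% × $18,580.00 = $252.69
Total: $3,457.44 + $80.82 + $252.69 = $3,790.95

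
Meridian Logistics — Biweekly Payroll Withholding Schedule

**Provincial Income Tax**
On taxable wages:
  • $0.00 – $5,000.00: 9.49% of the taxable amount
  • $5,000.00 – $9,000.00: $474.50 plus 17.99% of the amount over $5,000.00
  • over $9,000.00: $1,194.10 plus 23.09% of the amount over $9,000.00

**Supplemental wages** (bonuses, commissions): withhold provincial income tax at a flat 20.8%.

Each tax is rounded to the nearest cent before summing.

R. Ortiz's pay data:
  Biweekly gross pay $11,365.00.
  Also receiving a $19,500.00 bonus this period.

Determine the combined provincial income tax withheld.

Provincial Income Tax: taxable = $11,365.00
  $1,194.10 + 23.09% × ($11,365.00 − $9,000.00) = $1,194.10 + 23.09% × $2,365.00 = $1,740.18
Supplemental (20.8% flat on bonus): 20.8% × $19,500.00 = $4,056.00
Total provincial income tax: $1,740.18 + $4,056.00 = $5,796.18

$5,796.18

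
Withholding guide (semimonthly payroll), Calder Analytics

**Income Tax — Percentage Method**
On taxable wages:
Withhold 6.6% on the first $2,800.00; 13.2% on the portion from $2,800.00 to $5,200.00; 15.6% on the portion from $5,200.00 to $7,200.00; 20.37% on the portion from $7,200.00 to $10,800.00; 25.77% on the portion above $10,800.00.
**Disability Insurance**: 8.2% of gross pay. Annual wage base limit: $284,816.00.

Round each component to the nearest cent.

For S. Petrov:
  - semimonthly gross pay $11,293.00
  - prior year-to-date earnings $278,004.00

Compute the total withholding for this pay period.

$2,232.55

Income Tax: taxable = $11,293.00
  $1,546.92 + 25.77% × ($11,293.00 − $10,800.00) = $1,546.92 + 25.77% × $493.00 = $1,673.97
Disability Insurance: cap $284,816.00 − YTD $278,004.00 = $6,812.00 subject; 8.2% × $6,812.00 = $558.58
Total: $1,673.97 + $558.58 = $2,232.55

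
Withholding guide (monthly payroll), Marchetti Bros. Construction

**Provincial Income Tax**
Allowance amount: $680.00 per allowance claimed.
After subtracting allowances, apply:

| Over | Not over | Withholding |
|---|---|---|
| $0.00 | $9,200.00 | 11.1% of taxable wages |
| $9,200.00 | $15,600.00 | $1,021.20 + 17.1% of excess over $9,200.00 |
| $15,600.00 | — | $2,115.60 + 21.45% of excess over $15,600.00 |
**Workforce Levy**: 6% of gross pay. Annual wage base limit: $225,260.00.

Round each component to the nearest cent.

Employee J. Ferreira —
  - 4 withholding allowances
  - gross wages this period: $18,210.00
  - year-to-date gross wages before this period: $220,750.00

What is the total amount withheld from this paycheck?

$2,367.39

Provincial Income Tax: taxable = $18,210.00 − 4×$680.00 = $15,490.00
  $1,021.20 + 17.1% × ($15,490.00 − $9,200.00) = $1,021.20 + 17.1% × $6,290.00 = $2,096.79
Workforce Levy: cap $225,260.00 − YTD $220,750.00 = $4,510.00 subject; 6% × $4,510.00 = $270.60
Total: $2,096.79 + $270.60 = $2,367.39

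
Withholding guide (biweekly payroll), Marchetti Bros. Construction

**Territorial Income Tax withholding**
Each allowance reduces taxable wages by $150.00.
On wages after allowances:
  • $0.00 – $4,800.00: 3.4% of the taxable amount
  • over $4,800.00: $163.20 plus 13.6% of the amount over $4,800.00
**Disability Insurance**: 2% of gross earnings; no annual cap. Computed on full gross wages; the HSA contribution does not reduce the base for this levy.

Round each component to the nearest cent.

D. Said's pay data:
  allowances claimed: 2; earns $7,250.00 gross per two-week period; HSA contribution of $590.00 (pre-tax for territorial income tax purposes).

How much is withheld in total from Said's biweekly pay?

Territorial Income Tax: taxable = $7,250.00 − $590.00 − 2×$150.00 = $6,360.00
  $163.20 + 13.6% × ($6,360.00 − $4,800.00) = $163.20 + 13.6% × $1,560.00 = $375.36
Disability Insurance: 2% × $7,250.00 = $145.00
Total: $375.36 + $145.00 = $520.36

$520.36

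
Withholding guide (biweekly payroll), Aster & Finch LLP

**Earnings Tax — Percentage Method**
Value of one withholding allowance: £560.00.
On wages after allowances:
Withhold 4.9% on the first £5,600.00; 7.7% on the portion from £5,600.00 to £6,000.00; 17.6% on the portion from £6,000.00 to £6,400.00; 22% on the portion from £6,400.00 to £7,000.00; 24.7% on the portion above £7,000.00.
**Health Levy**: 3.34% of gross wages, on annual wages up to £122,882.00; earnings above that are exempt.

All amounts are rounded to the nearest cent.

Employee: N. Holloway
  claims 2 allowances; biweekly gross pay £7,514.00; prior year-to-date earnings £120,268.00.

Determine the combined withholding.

Earnings Tax: taxable = £7,514.00 − 2×£560.00 = £6,394.00
  £305.20 + 17.6% × (£6,394.00 − £6,000.00) = £305.20 + 17.6% × £394.00 = £374.54
Health Levy: cap £122,882.00 − YTD £120,268.00 = £2,614.00 subject; 3.34% × £2,614.00 = £87.31
Total: £374.54 + £87.31 = £461.85

£461.85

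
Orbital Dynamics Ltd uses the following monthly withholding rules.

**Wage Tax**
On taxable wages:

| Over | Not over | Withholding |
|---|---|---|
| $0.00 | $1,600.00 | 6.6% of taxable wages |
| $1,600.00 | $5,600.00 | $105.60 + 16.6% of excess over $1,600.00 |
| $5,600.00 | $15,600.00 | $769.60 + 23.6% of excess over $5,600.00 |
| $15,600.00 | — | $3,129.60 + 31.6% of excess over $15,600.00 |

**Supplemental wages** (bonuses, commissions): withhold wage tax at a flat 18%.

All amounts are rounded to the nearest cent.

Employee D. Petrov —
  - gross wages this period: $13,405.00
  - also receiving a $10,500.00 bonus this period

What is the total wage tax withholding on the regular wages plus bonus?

$4,501.58

Wage Tax: taxable = $13,405.00
  $769.60 + 23.6% × ($13,405.00 − $5,600.00) = $769.60 + 23.6% × $7,805.00 = $2,611.58
Supplemental (18% flat on bonus): 18% × $10,500.00 = $1,890.00
Total wage tax: $2,611.58 + $1,890.00 = $4,501.58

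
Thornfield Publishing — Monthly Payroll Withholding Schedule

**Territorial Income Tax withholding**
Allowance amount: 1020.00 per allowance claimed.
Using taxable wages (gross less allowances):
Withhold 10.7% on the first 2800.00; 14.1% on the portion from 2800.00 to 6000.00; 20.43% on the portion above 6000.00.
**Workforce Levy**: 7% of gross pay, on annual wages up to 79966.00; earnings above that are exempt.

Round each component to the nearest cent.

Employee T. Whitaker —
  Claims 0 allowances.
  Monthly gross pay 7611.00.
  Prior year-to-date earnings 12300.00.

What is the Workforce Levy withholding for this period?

532.77

Workforce Levy: 7% × 7611.00 = 532.77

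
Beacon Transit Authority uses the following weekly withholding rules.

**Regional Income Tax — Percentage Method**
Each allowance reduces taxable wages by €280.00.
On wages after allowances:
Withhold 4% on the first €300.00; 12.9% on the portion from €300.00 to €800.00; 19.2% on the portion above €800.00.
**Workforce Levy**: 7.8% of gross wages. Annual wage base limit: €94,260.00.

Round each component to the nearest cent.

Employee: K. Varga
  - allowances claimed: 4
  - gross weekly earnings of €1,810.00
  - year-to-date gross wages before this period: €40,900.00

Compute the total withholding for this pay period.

Regional Income Tax: taxable = €1,810.00 − 4×€280.00 = €690.00
  €12.00 + 12.9% × (€690.00 − €300.00) = €12.00 + 12.9% × €390.00 = €62.31
Workforce Levy: 7.8% × €1,810.00 = €141.18
Total: €62.31 + €141.18 = €203.49

€203.49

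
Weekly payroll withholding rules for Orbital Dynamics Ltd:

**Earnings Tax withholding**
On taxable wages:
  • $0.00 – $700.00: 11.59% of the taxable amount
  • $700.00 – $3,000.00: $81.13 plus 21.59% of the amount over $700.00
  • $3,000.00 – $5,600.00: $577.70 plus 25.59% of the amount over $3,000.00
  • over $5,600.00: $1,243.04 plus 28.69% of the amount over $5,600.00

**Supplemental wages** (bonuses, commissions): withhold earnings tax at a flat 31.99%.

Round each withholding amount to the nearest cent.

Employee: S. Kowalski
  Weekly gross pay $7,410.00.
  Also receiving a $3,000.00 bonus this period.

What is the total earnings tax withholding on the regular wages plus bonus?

$2,722.03

Earnings Tax: taxable = $7,410.00
  $1,243.04 + 28.69% × ($7,410.00 − $5,600.00) = $1,243.04 + 28.69% × $1,810.00 = $1,762.33
Supplemental (31.99% flat on bonus): 31.99% × $3,000.00 = $959.70
Total earnings tax: $1,762.33 + $959.70 = $2,722.03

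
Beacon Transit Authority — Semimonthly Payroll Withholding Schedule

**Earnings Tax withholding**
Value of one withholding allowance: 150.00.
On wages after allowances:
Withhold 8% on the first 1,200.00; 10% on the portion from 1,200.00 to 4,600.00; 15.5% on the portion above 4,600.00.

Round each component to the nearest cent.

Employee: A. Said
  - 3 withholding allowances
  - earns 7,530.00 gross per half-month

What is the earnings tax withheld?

820.40

Earnings Tax: taxable = 7,530.00 − 3×150.00 = 7,080.00
  436.00 + 15.5% × (7,080.00 − 4,600.00) = 436.00 + 15.5% × 2,480.00 = 820.40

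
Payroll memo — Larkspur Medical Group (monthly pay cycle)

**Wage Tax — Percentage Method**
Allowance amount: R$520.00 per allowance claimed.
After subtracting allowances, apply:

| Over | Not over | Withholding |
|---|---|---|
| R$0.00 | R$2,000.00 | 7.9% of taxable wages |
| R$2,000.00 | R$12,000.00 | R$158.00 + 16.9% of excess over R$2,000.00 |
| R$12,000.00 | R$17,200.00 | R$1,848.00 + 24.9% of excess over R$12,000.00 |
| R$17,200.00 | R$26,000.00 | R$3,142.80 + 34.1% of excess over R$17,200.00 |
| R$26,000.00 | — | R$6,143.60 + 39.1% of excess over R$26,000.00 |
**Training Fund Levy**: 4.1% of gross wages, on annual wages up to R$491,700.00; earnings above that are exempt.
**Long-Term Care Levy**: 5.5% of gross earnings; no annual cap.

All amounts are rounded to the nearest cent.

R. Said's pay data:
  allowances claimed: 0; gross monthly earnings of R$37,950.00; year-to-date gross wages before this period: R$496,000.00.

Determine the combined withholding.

R$12,903.30

Wage Tax: taxable = R$37,950.00
  R$6,143.60 + 39.1% × (R$37,950.00 − R$26,000.00) = R$6,143.60 + 39.1% × R$11,950.00 = R$10,816.05
Training Fund Levy: YTD R$496,000.00 ≥ cap R$491,700.00 → R$0.00
Long-Term Care Levy: 5.5% × R$37,950.00 = R$2,087.25
Total: R$10,816.05 + R$0.00 + R$2,087.25 = R$12,903.30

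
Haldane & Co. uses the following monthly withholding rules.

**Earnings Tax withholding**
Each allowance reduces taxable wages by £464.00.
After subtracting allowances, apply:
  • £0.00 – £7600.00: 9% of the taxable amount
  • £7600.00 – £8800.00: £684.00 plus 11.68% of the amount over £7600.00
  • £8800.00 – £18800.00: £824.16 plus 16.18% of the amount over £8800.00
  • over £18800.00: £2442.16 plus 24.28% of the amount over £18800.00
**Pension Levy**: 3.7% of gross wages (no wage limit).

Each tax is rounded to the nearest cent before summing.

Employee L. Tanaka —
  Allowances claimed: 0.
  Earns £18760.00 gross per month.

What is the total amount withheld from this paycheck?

£3129.81

Earnings Tax: taxable = £18760.00
  £824.16 + 16.18% × (£18760.00 − £8800.00) = £824.16 + 16.18% × £9960.00 = £2435.69
Pension Levy: 3.7% × £18760.00 = £694.12
Total: £2435.69 + £694.12 = £3129.81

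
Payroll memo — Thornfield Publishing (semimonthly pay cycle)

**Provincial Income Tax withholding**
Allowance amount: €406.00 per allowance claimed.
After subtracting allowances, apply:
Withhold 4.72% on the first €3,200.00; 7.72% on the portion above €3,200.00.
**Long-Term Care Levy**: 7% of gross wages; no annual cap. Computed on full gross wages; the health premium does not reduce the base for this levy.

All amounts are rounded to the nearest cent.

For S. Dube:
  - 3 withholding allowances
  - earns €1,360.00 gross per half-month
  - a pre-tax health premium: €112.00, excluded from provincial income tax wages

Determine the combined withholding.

€96.62

Provincial Income Tax: taxable = €1,360.00 − €112.00 − 3×€406.00 = €30.00
  4.72% × €30.00 = €1.42
Long-Term Care Levy: 7% × €1,360.00 = €95.20
Total: €1.42 + €95.20 = €96.62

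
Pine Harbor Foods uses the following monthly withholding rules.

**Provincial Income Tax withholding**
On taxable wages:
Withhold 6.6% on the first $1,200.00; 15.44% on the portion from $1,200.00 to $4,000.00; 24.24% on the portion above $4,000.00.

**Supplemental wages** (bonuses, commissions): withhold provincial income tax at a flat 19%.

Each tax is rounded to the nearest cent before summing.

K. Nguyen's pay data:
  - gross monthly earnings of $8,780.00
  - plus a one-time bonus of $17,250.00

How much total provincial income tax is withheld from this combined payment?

$4,947.69

Provincial Income Tax: taxable = $8,780.00
  $511.52 + 24.24% × ($8,780.00 − $4,000.00) = $511.52 + 24.24% × $4,780.00 = $1,670.19
Supplemental (19% flat on bonus): 19% × $17,250.00 = $3,277.50
Total provincial income tax: $1,670.19 + $3,277.50 = $4,947.69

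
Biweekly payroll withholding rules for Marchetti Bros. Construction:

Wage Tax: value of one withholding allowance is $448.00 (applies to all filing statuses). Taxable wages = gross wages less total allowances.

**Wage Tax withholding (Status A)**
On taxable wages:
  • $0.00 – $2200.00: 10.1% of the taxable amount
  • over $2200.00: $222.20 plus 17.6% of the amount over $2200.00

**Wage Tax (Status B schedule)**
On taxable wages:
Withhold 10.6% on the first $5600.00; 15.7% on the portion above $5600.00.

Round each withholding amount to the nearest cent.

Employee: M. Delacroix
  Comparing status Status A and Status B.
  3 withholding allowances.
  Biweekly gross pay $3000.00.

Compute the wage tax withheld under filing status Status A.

$167.26

Wage Tax (Status A): taxable = $3000.00 − 3×$448.00 = $1656.00
  10.1% × $1656.00 = $167.26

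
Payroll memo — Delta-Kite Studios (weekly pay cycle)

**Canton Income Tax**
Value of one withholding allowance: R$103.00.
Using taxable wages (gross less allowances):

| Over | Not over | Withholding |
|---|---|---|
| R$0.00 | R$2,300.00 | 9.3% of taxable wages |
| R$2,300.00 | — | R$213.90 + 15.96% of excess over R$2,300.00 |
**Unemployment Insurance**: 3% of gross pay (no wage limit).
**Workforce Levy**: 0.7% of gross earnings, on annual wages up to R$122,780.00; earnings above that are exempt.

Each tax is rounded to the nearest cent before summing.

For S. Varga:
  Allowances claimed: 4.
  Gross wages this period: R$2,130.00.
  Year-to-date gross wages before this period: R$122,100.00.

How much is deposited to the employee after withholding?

R$1,901.57

Canton Income Tax: taxable = R$2,130.00 − 4×R$103.00 = R$1,718.00
  9.3% × R$1,718.00 = R$159.77
Unemployment Insurance: 3% × R$2,130.00 = R$63.90
Workforce Levy: cap R$122,780.00 − YTD R$122,100.00 = R$680.00 subject; 0.7% × R$680.00 = R$4.76
Total withheld: R$159.77 + R$63.90 + R$4.76 = R$228.43
Net pay: R$2,130.00 − R$228.43 = R$1,901.57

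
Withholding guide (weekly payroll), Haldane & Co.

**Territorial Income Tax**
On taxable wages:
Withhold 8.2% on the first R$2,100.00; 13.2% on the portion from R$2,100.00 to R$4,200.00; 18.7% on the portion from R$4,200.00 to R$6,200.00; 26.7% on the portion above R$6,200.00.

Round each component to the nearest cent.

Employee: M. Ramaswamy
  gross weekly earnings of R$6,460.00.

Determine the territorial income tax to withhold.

Territorial Income Tax: taxable = R$6,460.00
  R$823.40 + 26.7% × (R$6,460.00 − R$6,200.00) = R$823.40 + 26.7% × R$260.00 = R$892.82

R$892.82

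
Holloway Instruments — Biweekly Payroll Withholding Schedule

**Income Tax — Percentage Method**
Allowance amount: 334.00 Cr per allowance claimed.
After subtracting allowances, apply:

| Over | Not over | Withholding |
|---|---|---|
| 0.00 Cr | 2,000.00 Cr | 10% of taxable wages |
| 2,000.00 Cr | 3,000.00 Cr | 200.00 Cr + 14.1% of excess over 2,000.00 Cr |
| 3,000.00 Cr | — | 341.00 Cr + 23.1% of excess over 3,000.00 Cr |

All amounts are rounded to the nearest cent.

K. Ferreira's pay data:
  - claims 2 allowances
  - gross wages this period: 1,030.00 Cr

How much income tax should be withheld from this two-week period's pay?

Income Tax: taxable = 1,030.00 Cr − 2×334.00 Cr = 362.00 Cr
  10% × 362.00 Cr = 36.20 Cr

36.20 Cr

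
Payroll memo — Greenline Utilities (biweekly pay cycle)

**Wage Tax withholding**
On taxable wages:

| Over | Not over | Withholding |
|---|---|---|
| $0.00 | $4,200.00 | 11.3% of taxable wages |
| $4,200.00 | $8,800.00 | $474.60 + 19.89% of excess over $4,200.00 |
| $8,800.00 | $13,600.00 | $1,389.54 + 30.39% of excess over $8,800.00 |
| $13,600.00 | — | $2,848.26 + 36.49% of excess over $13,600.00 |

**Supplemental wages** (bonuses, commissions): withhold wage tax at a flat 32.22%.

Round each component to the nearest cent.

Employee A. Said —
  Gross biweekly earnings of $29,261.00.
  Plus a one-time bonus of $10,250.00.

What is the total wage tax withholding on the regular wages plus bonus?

$11,865.51

Wage Tax: taxable = $29,261.00
  $2,848.26 + 36.49% × ($29,261.00 − $13,600.00) = $2,848.26 + 36.49% × $15,661.00 = $8,562.96
Supplemental (32.22% flat on bonus): 32.22% × $10,250.00 = $3,302.55
Total wage tax: $8,562.96 + $3,302.55 = $11,865.51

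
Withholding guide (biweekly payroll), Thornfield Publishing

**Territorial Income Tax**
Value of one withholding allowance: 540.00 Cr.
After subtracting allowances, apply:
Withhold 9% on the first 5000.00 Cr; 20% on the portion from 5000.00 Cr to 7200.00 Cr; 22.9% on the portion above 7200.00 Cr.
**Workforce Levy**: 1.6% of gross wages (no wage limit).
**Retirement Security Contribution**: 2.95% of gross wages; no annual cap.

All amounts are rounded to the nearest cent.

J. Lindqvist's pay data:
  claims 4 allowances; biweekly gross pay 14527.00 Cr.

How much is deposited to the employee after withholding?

Territorial Income Tax: taxable = 14527.00 Cr − 4×540.00 Cr = 12367.00 Cr
  890.00 Cr + 22.9% × (12367.00 Cr − 7200.00 Cr) = 890.00 Cr + 22.9% × 5167.00 Cr = 2073.24 Cr
Workforce Levy: 1.6% × 14527.00 Cr = 232.43 Cr
Retirement Security Contribution: 2.95% × 14527.00 Cr = 428.55 Cr
Total withheld: 2073.24 Cr + 232.43 Cr + 428.55 Cr = 2734.22 Cr
Net pay: 14527.00 Cr − 2734.22 Cr = 11792.78 Cr

11792.78 Cr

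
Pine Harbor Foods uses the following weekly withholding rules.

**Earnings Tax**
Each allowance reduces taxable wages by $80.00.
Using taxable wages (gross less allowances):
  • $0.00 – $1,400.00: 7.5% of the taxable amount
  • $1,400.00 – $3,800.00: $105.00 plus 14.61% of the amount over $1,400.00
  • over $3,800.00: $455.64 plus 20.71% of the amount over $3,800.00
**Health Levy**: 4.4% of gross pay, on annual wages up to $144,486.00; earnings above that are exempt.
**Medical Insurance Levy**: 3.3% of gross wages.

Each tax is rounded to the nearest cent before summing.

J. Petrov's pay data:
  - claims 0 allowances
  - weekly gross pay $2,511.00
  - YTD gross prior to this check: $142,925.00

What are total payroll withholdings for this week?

Earnings Tax: taxable = $2,511.00
  $105.00 + 14.61% × ($2,511.00 − $1,400.00) = $105.00 + 14.61% × $1,111.00 = $267.32
Health Levy: cap $144,486.00 − YTD $142,925.00 = $1,561.00 subject; 4.4% × $1,561.00 = $68.68
Medical Insurance Levy: 3.3% × $2,511.00 = $82.86
Total: $267.32 + $68.68 + $82.86 = $418.86

$418.86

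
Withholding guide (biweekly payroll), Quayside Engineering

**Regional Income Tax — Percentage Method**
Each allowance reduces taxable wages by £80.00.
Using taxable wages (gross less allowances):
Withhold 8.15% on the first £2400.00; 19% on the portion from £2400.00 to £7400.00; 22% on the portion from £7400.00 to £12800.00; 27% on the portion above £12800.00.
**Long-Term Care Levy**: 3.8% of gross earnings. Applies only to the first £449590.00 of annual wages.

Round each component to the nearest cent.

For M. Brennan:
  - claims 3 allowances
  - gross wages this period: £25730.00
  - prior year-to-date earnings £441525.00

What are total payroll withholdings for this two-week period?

Regional Income Tax: taxable = £25730.00 − 3×£80.00 = £25490.00
  £2333.60 + 27% × (£25490.00 − £12800.00) = £2333.60 + 27% × £12690.00 = £5759.90
Long-Term Care Levy: cap £449590.00 − YTD £441525.00 = £8065.00 subject; 3.8% × £8065.00 = £306.47
Total: £5759.90 + £306.47 = £6066.37

£6066.37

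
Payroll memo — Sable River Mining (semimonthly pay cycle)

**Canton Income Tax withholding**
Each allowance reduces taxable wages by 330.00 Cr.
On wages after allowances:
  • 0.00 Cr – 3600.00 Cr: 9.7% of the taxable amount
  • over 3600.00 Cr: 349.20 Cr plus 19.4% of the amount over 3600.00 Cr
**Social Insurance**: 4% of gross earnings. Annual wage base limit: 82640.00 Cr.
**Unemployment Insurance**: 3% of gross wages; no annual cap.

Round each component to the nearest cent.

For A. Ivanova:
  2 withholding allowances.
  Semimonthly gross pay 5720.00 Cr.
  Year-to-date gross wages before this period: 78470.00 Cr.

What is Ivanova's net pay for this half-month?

4749.16 Cr

Canton Income Tax: taxable = 5720.00 Cr − 2×330.00 Cr = 5060.00 Cr
  349.20 Cr + 19.4% × (5060.00 Cr − 3600.00 Cr) = 349.20 Cr + 19.4% × 1460.00 Cr = 632.44 Cr
Social Insurance: cap 82640.00 Cr − YTD 78470.00 Cr = 4170.00 Cr subject; 4% × 4170.00 Cr = 166.80 Cr
Unemployment Insurance: 3% × 5720.00 Cr = 171.60 Cr
Total withheld: 632.44 Cr + 166.80 Cr + 171.60 Cr = 970.84 Cr
Net pay: 5720.00 Cr − 970.84 Cr = 4749.16 Cr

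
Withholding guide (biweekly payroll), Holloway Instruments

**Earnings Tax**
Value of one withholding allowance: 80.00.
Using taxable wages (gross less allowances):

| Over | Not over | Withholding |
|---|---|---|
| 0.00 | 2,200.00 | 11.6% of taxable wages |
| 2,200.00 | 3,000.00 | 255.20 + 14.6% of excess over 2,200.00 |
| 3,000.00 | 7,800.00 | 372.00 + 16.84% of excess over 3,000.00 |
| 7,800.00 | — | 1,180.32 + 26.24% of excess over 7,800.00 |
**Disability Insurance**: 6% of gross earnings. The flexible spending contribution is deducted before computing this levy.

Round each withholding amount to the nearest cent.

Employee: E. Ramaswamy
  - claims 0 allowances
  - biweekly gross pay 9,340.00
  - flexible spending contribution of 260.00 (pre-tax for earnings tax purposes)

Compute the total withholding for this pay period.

Earnings Tax: taxable = 9,340.00 − 260.00 = 9,080.00
  1,180.32 + 26.24% × (9,080.00 − 7,800.00) = 1,180.32 + 26.24% × 1,280.00 = 1,516.19
Disability Insurance: 6% × 9,080.00 = 544.80
Total: 1,516.19 + 544.80 = 2,060.99

2,060.99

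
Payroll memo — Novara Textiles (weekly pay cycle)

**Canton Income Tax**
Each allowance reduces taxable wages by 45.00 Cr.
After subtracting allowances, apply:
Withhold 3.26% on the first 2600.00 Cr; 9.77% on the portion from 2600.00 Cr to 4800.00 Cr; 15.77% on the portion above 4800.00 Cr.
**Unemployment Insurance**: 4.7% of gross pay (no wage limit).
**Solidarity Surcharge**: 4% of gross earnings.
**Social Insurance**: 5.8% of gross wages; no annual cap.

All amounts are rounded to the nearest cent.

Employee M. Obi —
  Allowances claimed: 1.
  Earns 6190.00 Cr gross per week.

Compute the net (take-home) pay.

Canton Income Tax: taxable = 6190.00 Cr − 1×45.00 Cr = 6145.00 Cr
  299.70 Cr + 15.77% × (6145.00 Cr − 4800.00 Cr) = 299.70 Cr + 15.77% × 1345.00 Cr = 511.81 Cr
Unemployment Insurance: 4.7% × 6190.00 Cr = 290.93 Cr
Solidarity Surcharge: 4% × 6190.00 Cr = 247.60 Cr
Social Insurance: 5.8% × 6190.00 Cr = 359.02 Cr
Total withheld: 511.81 Cr + 290.93 Cr + 247.60 Cr + 359.02 Cr = 1409.36 Cr
Net pay: 6190.00 Cr − 1409.36 Cr = 4780.64 Cr

4780.64 Cr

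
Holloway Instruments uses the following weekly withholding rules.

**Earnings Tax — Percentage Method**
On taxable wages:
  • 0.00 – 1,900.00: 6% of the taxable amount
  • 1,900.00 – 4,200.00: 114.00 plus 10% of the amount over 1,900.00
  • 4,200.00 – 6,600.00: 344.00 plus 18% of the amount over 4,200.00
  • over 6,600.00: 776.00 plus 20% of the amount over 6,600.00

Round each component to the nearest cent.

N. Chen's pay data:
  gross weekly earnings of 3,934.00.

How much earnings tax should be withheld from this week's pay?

317.40

Earnings Tax: taxable = 3,934.00
  114.00 + 10% × (3,934.00 − 1,900.00) = 114.00 + 10% × 2,034.00 = 317.40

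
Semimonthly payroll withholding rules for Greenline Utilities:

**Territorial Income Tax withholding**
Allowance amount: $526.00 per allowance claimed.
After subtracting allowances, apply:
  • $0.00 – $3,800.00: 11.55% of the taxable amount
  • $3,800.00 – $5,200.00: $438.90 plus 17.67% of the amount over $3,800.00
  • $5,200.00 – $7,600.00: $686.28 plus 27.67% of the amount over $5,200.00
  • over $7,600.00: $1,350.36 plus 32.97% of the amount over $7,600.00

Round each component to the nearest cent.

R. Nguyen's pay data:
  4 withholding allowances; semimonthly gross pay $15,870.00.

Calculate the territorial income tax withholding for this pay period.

Territorial Income Tax: taxable = $15,870.00 − 4×$526.00 = $13,766.00
  $1,350.36 + 32.97% × ($13,766.00 − $7,600.00) = $1,350.36 + 32.97% × $6,166.00 = $3,383.29

$3,383.29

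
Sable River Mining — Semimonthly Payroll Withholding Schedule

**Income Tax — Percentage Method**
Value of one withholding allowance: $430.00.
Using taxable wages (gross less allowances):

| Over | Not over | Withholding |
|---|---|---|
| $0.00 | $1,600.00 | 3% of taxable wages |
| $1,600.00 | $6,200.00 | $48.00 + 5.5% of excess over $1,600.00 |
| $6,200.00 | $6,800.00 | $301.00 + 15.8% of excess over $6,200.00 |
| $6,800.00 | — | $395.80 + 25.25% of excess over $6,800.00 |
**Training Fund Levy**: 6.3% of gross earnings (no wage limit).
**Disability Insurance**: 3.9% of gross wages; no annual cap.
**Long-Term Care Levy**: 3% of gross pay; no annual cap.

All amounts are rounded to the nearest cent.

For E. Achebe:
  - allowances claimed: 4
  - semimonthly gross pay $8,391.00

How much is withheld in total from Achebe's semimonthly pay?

$1,483.03

Income Tax: taxable = $8,391.00 − 4×$430.00 = $6,671.00
  $301.00 + 15.8% × ($6,671.00 − $6,200.00) = $301.00 + 15.8% × $471.00 = $375.42
Training Fund Levy: 6.3% × $8,391.00 = $528.63
Disability Insurance: 3.9% × $8,391.00 = $327.25
Long-Term Care Levy: 3% × $8,391.00 = $251.73
Total: $375.42 + $528.63 + $327.25 + $251.73 = $1,483.03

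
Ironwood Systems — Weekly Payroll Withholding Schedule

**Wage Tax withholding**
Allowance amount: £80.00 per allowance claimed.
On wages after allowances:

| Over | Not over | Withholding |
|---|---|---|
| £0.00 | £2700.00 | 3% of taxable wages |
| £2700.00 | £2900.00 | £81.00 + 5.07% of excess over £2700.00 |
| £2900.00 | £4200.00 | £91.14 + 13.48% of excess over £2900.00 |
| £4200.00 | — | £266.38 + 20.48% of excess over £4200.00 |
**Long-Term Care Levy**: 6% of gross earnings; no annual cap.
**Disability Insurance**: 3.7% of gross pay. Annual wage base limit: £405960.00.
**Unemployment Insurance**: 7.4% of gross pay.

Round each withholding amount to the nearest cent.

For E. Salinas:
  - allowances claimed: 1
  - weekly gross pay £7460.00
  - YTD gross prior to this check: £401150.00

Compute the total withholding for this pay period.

£2095.25

Wage Tax: taxable = £7460.00 − 1×£80.00 = £7380.00
  £266.38 + 20.48% × (£7380.00 − £4200.00) = £266.38 + 20.48% × £3180.00 = £917.64
Long-Term Care Levy: 6% × £7460.00 = £447.60
Disability Insurance: cap £405960.00 − YTD £401150.00 = £4810.00 subject; 3.7% × £4810.00 = £177.97
Unemployment Insurance: 7.4% × £7460.00 = £552.04
Total: £917.64 + £447.60 + £177.97 + £552.04 = £2095.25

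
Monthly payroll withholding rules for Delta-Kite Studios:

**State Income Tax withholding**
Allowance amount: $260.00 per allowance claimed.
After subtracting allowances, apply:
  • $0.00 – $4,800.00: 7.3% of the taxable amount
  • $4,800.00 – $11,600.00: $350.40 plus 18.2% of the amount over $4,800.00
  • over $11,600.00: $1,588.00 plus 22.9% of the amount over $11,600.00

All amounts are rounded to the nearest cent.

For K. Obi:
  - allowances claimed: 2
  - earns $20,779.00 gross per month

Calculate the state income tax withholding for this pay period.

$3,570.91

State Income Tax: taxable = $20,779.00 − 2×$260.00 = $20,259.00
  $1,588.00 + 22.9% × ($20,259.00 − $11,600.00) = $1,588.00 + 22.9% × $8,659.00 = $3,570.91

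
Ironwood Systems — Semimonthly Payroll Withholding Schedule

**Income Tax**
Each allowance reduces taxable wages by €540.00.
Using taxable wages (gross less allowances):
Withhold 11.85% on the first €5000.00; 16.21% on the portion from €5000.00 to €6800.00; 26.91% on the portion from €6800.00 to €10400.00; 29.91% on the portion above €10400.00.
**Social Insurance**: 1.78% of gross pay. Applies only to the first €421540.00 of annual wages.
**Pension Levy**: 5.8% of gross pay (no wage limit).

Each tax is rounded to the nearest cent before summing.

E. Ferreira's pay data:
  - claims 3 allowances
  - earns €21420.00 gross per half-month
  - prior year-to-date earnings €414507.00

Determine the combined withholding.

€6032.13

Income Tax: taxable = €21420.00 − 3×€540.00 = €19800.00
  €1853.04 + 29.91% × (€19800.00 − €10400.00) = €1853.04 + 29.91% × €9400.00 = €4664.58
Social Insurance: cap €421540.00 − YTD €414507.00 = €7033.00 subject; 1.78% × €7033.00 = €125.19
Pension Levy: 5.8% × €21420.00 = €1242.36
Total: €4664.58 + €125.19 + €1242.36 = €6032.13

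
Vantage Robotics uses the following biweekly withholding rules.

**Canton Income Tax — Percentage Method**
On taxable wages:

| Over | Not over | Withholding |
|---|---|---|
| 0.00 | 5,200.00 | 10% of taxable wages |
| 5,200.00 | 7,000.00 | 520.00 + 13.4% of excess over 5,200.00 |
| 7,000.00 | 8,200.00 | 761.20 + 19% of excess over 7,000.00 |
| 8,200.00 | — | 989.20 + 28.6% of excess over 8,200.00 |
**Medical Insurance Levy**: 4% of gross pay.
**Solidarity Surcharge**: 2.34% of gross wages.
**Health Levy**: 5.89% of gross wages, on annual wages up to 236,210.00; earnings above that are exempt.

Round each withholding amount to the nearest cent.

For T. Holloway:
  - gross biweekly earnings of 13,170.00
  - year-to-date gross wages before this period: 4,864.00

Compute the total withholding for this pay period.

Canton Income Tax: taxable = 13,170.00
  989.20 + 28.6% × (13,170.00 − 8,200.00) = 989.20 + 28.6% × 4,970.00 = 2,410.62
Medical Insurance Levy: 4% × 13,170.00 = 526.80
Solidarity Surcharge: 2.34% × 13,170.00 = 308.18
Health Levy: 5.89% × 13,170.00 = 775.71
Total: 2,410.62 + 526.80 + 308.18 + 775.71 = 4,021.31

4,021.31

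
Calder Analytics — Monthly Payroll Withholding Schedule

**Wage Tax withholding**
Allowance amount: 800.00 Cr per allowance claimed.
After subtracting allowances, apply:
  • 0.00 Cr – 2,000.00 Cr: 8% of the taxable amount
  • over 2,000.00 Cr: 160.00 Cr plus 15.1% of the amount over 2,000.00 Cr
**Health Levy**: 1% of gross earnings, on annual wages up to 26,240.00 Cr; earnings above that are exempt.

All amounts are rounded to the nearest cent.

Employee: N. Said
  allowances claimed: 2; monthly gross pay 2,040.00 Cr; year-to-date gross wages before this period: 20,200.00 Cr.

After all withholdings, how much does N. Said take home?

1,984.40 Cr

Wage Tax: taxable = 2,040.00 Cr − 2×800.00 Cr = 440.00 Cr
  8% × 440.00 Cr = 35.20 Cr
Health Levy: 1% × 2,040.00 Cr = 20.40 Cr
Total withheld: 35.20 Cr + 20.40 Cr = 55.60 Cr
Net pay: 2,040.00 Cr − 55.60 Cr = 1,984.40 Cr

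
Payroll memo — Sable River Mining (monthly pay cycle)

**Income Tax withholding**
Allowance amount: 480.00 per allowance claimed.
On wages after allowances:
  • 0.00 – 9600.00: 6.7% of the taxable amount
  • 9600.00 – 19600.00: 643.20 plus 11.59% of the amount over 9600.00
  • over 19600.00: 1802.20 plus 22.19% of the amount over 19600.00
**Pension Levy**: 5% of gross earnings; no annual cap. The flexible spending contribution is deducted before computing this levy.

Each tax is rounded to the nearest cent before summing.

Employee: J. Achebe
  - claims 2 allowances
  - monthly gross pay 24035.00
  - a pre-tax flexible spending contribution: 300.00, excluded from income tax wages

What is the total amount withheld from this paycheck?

Income Tax: taxable = 24035.00 − 300.00 − 2×480.00 = 22775.00
  1802.20 + 22.19% × (22775.00 − 19600.00) = 1802.20 + 22.19% × 3175.00 = 2506.73
Pension Levy: 5% × 23735.00 = 1186.75
Total: 2506.73 + 1186.75 = 3693.48

3693.48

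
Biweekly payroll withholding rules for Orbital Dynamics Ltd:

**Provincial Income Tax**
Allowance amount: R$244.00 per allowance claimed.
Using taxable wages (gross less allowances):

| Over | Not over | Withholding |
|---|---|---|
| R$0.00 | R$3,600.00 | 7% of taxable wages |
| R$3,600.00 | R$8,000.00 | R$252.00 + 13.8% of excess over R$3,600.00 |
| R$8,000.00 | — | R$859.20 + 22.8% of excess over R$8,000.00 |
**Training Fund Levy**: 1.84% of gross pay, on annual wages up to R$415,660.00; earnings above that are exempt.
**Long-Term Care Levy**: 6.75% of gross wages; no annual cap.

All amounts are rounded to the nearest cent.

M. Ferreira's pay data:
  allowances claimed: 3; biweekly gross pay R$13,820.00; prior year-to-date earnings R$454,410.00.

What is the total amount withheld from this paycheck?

R$2,952.11

Provincial Income Tax: taxable = R$13,820.00 − 3×R$244.00 = R$13,088.00
  R$859.20 + 22.8% × (R$13,088.00 − R$8,000.00) = R$859.20 + 22.8% × R$5,088.00 = R$2,019.26
Training Fund Levy: YTD R$454,410.00 ≥ cap R$415,660.00 → R$0.00
Long-Term Care Levy: 6.75% × R$13,820.00 = R$932.85
Total: R$2,019.26 + R$0.00 + R$932.85 = R$2,952.11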